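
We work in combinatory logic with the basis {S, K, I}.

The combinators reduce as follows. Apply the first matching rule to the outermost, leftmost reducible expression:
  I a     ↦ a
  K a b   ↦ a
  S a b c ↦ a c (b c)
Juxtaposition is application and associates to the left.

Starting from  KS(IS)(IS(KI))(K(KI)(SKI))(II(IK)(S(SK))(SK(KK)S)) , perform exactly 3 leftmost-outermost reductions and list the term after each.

  start: KS(IS)(IS(KI))(K(KI)(SKI))(II(IK)(S(SK))(SK(KK)S))
  step 1: S(IS(KI))(K(KI)(SKI))(II(IK)(S(SK))(SK(KK)S))
  step 2: IS(KI)(II(IK)(S(SK))(SK(KK)S))(K(KI)(SKI)(II(IK)(S(SK))(SK(KK)S)))
  step 3: S(KI)(II(IK)(S(SK))(SK(KK)S))(K(KI)(SKI)(II(IK)(S(SK))(SK(KK)S)))

Answer: after 3 steps: S(KI)(II(IK)(S(SK))(SK(KK)S))(K(KI)(SKI)(II(IK)(S(SK))(SK(KK)S)))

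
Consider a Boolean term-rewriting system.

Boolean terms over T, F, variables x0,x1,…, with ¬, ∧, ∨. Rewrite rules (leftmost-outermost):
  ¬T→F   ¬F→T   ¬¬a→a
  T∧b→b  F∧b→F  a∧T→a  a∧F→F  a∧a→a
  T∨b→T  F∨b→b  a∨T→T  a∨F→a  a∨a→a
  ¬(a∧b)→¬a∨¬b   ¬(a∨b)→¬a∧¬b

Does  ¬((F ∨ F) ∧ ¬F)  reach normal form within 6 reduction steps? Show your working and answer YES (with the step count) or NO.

  start: ¬((F ∨ F) ∧ ¬F)
  [1] ¬(F ∨ F) ∨ ¬¬F
  [2] (¬F ∧ ¬F) ∨ ¬¬F
  [3] ¬F ∨ ¬¬F
  [4] T ∨ ¬¬F
  [5] T

Answer: YES — reaches normal form T in 5 ≤ 6 steps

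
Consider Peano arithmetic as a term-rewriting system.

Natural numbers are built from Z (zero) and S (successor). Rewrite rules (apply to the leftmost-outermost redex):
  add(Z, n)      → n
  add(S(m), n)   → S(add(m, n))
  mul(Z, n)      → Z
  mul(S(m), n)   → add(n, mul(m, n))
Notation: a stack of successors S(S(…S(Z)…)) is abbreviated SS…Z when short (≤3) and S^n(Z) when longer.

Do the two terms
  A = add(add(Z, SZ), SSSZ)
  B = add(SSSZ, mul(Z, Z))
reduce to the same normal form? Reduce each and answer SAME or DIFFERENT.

Answer: DIFFERENT — A ⇓ S^4(Z), B ⇓ SSSZ

Reduction:
Term A:
  start: add(add(Z, SZ), SSSZ)
  step 1: add(SZ, SSSZ)
  step 2: S(add(Z, SSSZ))
  step 3: S^4(Z)

Term B:
  start: add(SSSZ, mul(Z, Z))
  step 1: S(add(SSZ, mul(Z, Z)))
  step 2: S(S(add(SZ, mul(Z, Z))))
  step 3: S(S(S(add(Z, mul(Z, Z)))))
  step 4: S(S(S(mul(Z, Z))))
  step 5: SSSZ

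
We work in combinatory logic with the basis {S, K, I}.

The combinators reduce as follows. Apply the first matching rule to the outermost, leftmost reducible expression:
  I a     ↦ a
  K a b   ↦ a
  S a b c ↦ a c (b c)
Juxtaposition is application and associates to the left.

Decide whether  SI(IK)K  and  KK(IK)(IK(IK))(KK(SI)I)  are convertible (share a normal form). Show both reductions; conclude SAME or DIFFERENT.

Answer: DIFFERENT — A ⇓ K(KK), B ⇓ KK

Reduction:
Term A:
  start: SI(IK)K
  [1] IK(IKK)
  [2] K(IKK)
  [3] K(KK)

Term B:
  start: KK(IK)(IK(IK))(KK(SI)I)
  [1] K(IK(IK))(KK(SI)I)
  [2] IK(IK)
  [3] K(IK)
  [4] KK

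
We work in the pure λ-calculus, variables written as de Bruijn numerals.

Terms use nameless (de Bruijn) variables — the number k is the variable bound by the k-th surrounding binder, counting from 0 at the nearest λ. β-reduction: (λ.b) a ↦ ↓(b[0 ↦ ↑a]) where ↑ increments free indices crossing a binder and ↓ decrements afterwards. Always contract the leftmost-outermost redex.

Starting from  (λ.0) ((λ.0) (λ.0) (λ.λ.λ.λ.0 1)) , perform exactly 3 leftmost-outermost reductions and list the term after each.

Answer: after 3 steps: λ.λ.λ.λ.0 1

Working:
  start: (λ.0) ((λ.0) (λ.0) (λ.λ.λ.λ.0 1))
  [1] (λ.0) (λ.0) (λ.λ.λ.λ.0 1)
  [2] (λ.0) (λ.λ.λ.λ.0 1)
  [3] λ.λ.λ.λ.0 1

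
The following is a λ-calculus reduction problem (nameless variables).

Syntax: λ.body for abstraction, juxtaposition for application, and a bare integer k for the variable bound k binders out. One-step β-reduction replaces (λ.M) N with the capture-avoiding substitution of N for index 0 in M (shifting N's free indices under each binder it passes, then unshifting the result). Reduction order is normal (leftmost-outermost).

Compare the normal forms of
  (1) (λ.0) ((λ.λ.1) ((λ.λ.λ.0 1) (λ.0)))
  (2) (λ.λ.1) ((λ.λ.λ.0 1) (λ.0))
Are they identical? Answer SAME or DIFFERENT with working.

Term A:
  start: (λ.0) ((λ.λ.1) ((λ.λ.λ.0 1) (λ.0)))
  →1  (λ.λ.1) ((λ.λ.λ.0 1) (λ.0))
  →2  λ.(λ.λ.λ.0 1) (λ.0)
  →3  λ.λ.λ.0 1

Term B:
  start: (λ.λ.1) ((λ.λ.λ.0 1) (λ.0))
  →1  λ.(λ.λ.λ.0 1) (λ.0)
  →2  λ.λ.λ.0 1

Answer: SAME — A ⇓ λ.λ.λ.0 1, B ⇓ λ.λ.λ.0 1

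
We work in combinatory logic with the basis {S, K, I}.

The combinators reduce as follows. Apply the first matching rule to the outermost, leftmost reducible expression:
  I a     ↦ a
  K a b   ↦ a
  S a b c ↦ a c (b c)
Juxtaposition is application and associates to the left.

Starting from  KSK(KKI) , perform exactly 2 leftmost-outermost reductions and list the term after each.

  start: KSK(KKI)
  step 1: S(KKI)
  step 2: SK

Answer: after 2 steps: SK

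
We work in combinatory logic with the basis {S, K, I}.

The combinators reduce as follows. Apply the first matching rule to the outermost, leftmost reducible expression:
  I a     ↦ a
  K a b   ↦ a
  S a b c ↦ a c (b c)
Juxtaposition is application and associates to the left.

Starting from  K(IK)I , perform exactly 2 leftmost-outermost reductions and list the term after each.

Answer: after 2 steps: K

Derivation:
  start: K(IK)I
  step 1: IK
  step 2: K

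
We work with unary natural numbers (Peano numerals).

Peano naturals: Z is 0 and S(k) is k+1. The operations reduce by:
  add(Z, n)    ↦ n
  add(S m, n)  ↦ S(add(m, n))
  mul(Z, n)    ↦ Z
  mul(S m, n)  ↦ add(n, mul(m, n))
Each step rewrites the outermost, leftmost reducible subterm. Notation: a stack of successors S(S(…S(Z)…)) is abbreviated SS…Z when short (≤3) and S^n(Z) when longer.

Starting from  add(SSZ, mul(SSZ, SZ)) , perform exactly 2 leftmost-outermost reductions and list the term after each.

  start: add(SSZ, mul(SSZ, SZ))
  [1] S(add(SZ, mul(SSZ, SZ)))
  [2] S(S(add(Z, mul(SSZ, SZ))))

Answer: after 2 steps: S(S(add(Z, mul(SSZ, SZ))))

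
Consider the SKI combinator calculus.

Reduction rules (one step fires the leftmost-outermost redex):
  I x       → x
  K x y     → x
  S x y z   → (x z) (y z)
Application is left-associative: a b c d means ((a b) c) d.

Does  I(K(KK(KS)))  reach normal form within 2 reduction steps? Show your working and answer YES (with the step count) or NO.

Answer: YES — reaches normal form KK in 2 ≤ 2 steps

Working:
  start: I(K(KK(KS)))
  →1  K(KK(KS))
  →2  KK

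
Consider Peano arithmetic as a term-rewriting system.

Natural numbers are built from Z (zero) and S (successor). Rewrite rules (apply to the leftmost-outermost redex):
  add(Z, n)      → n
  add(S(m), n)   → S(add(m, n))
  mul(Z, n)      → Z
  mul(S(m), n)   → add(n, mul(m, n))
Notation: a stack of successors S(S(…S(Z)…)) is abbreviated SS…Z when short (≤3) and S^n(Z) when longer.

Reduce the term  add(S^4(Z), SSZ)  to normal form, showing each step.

  start: add(S^4(Z), SSZ)
  →1  S(add(SSSZ, SSZ))
  →2  S(S(add(SSZ, SSZ)))
  →3  S(S(S(add(SZ, SSZ))))
  →4  S(S(S(S(add(Z, SSZ)))))
  →5  S^6(Z)

Answer: normal form = S^6(Z)  (in 5 steps)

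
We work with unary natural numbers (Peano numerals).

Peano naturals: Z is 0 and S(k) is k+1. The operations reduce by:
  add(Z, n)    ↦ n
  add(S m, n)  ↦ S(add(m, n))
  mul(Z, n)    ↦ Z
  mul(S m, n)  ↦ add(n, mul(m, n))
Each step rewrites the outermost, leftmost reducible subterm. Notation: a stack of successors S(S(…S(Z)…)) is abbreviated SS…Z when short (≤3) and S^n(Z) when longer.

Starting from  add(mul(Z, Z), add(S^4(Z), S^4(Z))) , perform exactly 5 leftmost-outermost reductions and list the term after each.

  start: add(mul(Z, Z), add(S^4(Z), S^4(Z)))
  [1] add(Z, add(S^4(Z), S^4(Z)))
  [2] add(S^4(Z), S^4(Z))
  [3] S(add(SSSZ, S^4(Z)))
  [4] S(S(add(SSZ, S^4(Z))))
  [5] S(S(S(add(SZ, S^4(Z)))))

Answer: after 5 steps: S(S(S(add(SZ, S^4(Z)))))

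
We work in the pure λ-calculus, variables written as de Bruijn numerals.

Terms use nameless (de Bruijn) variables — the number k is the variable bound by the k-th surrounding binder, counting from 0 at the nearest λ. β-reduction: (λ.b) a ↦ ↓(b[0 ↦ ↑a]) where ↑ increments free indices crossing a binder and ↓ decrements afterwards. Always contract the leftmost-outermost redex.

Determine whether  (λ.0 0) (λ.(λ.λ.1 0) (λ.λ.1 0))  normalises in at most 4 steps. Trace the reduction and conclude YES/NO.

  start: (λ.0 0) (λ.(λ.λ.1 0) (λ.λ.1 0))
  →1  (λ.(λ.λ.1 0) (λ.λ.1 0)) (λ.(λ.λ.1 0) (λ.λ.1 0))
  →2  (λ.λ.1 0) (λ.λ.1 0)
  →3  λ.(λ.λ.1 0) 0
  →4  λ.λ.1 0

Answer: YES — reaches normal form λ.λ.1 0 in 4 ≤ 4 steps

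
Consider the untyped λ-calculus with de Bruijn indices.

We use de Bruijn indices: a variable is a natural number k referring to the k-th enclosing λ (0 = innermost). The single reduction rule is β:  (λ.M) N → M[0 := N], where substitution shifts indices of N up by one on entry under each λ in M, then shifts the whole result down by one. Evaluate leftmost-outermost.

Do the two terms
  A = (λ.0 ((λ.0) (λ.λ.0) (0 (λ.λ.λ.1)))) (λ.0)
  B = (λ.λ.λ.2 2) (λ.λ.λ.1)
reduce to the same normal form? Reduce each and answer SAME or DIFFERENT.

Answer: DIFFERENT — A ⇓ λ.0, B ⇓ λ.λ.λ.λ.1

Working:
Term A:
  start: (λ.0 ((λ.0) (λ.λ.0) (0 (λ.λ.λ.1)))) (λ.0)
  [1] (λ.0) ((λ.0) (λ.λ.0) ((λ.0) (λ.λ.λ.1)))
  [2] (λ.0) (λ.λ.0) ((λ.0) (λ.λ.λ.1))
  [3] (λ.λ.0) ((λ.0) (λ.λ.λ.1))
  [4] λ.0

Term B:
  start: (λ.λ.λ.2 2) (λ.λ.λ.1)
  [1] λ.λ.(λ.λ.λ.1) (λ.λ.λ.1)
  [2] λ.λ.λ.λ.1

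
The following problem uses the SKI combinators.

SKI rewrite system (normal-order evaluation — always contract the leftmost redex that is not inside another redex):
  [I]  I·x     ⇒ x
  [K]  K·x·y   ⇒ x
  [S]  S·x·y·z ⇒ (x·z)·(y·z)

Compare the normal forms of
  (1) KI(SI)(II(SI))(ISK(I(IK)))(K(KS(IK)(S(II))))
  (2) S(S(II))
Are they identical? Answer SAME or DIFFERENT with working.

Answer: SAME — A ⇓ S(SI), B ⇓ S(SI)

Reduction:
Term A:
  start: KI(SI)(II(SI))(ISK(I(IK)))(K(KS(IK)(S(II))))
  step 1: I(II(SI))(ISK(I(IK)))(K(KS(IK)(S(II))))
  step 2: II(SI)(ISK(I(IK)))(K(KS(IK)(S(II))))
  step 3: I(SI)(ISK(I(IK)))(K(KS(IK)(S(II))))
  step 4: SI(ISK(I(IK)))(K(KS(IK)(S(II))))
  step 5: I(K(KS(IK)(S(II))))(ISK(I(IK))(K(KS(IK)(S(II)))))
  step 6: K(KS(IK)(S(II)))(ISK(I(IK))(K(KS(IK)(S(II)))))
  step 7: KS(IK)(S(II))
  step 8: S(S(II))
  step 9: S(SI)

Term B:
  start: S(S(II))
  step 1: S(SI)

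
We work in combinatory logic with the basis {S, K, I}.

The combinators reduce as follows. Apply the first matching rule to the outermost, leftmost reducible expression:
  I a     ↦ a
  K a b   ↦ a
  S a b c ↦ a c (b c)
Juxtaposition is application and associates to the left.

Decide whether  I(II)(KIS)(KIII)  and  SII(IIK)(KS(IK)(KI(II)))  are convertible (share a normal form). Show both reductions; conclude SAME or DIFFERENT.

Term A:
  start: I(II)(KIS)(KIII)
  →1  II(KIS)(KIII)
  →2  I(KIS)(KIII)
  →3  KIS(KIII)
  →4  I(KIII)
  →5  KIII
  →6  II
  →7  I

Term B:
  start: SII(IIK)(KS(IK)(KI(II)))
  →1  I(IIK)(I(IIK))(KS(IK)(KI(II)))
  →2  IIK(I(IIK))(KS(IK)(KI(II)))
  →3  IK(I(IIK))(KS(IK)(KI(II)))
  →4  K(I(IIK))(KS(IK)(KI(II)))
  →5  I(IIK)
  →6  IIK
  →7  IK
  →8  K

Answer: DIFFERENT — A ⇓ I, B ⇓ K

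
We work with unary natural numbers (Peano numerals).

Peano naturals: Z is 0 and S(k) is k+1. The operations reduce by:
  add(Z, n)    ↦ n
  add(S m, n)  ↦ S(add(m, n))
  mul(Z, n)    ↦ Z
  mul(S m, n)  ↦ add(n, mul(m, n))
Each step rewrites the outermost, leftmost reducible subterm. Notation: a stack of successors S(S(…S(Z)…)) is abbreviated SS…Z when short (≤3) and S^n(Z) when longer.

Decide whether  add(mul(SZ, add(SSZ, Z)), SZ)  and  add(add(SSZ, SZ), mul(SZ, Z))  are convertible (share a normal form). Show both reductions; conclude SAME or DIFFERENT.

Answer: SAME — A ⇓ SSSZ, B ⇓ SSSZ

Working:
Term A:
  start: add(mul(SZ, add(SSZ, Z)), SZ)
  [1] add(add(add(SSZ, Z), mul(Z, add(SSZ, Z))), SZ)
  [2] add(add(S(add(SZ, Z)), mul(Z, add(SSZ, Z))), SZ)
  [3] add(S(add(add(SZ, Z), mul(Z, add(SSZ, Z)))), SZ)
  [4] S(add(add(add(SZ, Z), mul(Z, add(SSZ, Z))), SZ))
  [5] S(add(add(S(add(Z, Z)), mul(Z, add(SSZ, Z))), SZ))
  [6] S(add(S(add(add(Z, Z), mul(Z, add(SSZ, Z)))), SZ))
  [7] S(S(add(add(add(Z, Z), mul(Z, add(SSZ, Z))), SZ)))
  [8] S(S(add(add(Z, mul(Z, add(SSZ, Z))), SZ)))
  [9] S(S(add(mul(Z, add(SSZ, Z)), SZ)))
  [10] S(S(add(Z, SZ)))
  [11] SSSZ

Term B:
  start: add(add(SSZ, SZ), mul(SZ, Z))
  [1] add(S(add(SZ, SZ)), mul(SZ, Z))
  [2] S(add(add(SZ, SZ), mul(SZ, Z)))
  [3] S(add(S(add(Z, SZ)), mul(SZ, Z)))
  [4] S(S(add(add(Z, SZ), mul(SZ, Z))))
  [5] S(S(add(SZ, mul(SZ, Z))))
  [6] S(S(S(add(Z, mul(SZ, Z)))))
  [7] S(S(S(mul(SZ, Z))))
  [8] S(S(S(add(Z, mul(Z, Z)))))
  [9] S(S(S(mul(Z, Z))))
  [10] SSSZ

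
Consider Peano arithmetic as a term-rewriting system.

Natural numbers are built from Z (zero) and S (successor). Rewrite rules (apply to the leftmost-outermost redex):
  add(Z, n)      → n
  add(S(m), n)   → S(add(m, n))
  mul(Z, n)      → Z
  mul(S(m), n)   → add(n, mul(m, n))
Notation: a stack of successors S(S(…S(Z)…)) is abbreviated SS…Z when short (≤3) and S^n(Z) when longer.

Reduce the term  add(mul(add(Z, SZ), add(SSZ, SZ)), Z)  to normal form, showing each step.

Answer: normal form = SSSZ  (in 14 steps)

Reduction:
  start: add(mul(add(Z, SZ), add(SSZ, SZ)), Z)
  [1] add(mul(SZ, add(SSZ, SZ)), Z)
  [2] add(add(add(SSZ, SZ), mul(Z, add(SSZ, SZ))), Z)
  [3] add(add(S(add(SZ, SZ)), mul(Z, add(SSZ, SZ))), Z)
  [4] add(S(add(add(SZ, SZ), mul(Z, add(SSZ, SZ)))), Z)
  [5] S(add(add(add(SZ, SZ), mul(Z, add(SSZ, SZ))), Z))
  [6] S(add(add(S(add(Z, SZ)), mul(Z, add(SSZ, SZ))), Z))
  [7] S(add(S(add(add(Z, SZ), mul(Z, add(SSZ, SZ)))), Z))
  [8] S(S(add(add(add(Z, SZ), mul(Z, add(SSZ, SZ))), Z)))
  [9] S(S(add(add(SZ, mul(Z, add(SSZ, SZ))), Z)))
  [10] S(S(add(S(add(Z, mul(Z, add(SSZ, SZ)))), Z)))
  [11] S(S(S(add(add(Z, mul(Z, add(SSZ, SZ))), Z))))
  [12] S(S(S(add(mul(Z, add(SSZ, SZ)), Z))))
  [13] S(S(S(add(Z, Z))))
  [14] SSSZ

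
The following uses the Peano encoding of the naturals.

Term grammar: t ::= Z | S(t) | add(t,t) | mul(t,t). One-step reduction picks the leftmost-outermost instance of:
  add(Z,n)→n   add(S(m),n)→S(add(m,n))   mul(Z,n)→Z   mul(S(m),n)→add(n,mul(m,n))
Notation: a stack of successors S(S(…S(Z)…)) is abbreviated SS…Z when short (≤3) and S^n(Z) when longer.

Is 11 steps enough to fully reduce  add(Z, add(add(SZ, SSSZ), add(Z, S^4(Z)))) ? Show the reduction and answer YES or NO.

  start: add(Z, add(add(SZ, SSSZ), add(Z, S^4(Z))))
  →1  add(add(SZ, SSSZ), add(Z, S^4(Z)))
  →2  add(S(add(Z, SSSZ)), add(Z, S^4(Z)))
  →3  S(add(add(Z, SSSZ), add(Z, S^4(Z))))
  →4  S(add(SSSZ, add(Z, S^4(Z))))
  →5  S(S(add(SSZ, add(Z, S^4(Z)))))
  →6  S(S(S(add(SZ, add(Z, S^4(Z))))))
  →7  S(S(S(S(add(Z, add(Z, S^4(Z)))))))
  →8  S(S(S(S(add(Z, S^4(Z))))))
  →9  S^8(Z)

Answer: YES — reaches normal form S^8(Z) in 9 ≤ 11 steps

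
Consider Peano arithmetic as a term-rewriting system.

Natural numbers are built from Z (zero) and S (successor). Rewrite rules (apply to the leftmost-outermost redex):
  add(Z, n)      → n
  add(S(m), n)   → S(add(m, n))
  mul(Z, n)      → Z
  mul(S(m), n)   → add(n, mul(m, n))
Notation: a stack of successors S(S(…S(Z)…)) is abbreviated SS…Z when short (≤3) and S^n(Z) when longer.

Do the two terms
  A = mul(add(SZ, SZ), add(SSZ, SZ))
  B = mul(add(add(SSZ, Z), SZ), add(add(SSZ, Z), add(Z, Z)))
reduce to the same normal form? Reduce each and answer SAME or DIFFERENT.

Term A:
  start: mul(add(SZ, SZ), add(SSZ, SZ))
  [1] mul(S(add(Z, SZ)), add(SSZ, SZ))
  [2] add(add(SSZ, SZ), mul(add(Z, SZ), add(SSZ, SZ)))
  [3] add(S(add(SZ, SZ)), mul(add(Z, SZ), add(SSZ, SZ)))
  [4] S(add(add(SZ, SZ), mul(add(Z, SZ), add(SSZ, SZ))))
  [5] S(add(S(add(Z, SZ)), mul(add(Z, SZ), add(SSZ, SZ))))
  [6] S(S(add(add(Z, SZ), mul(add(Z, SZ), add(SSZ, SZ)))))
  [7] S(S(add(SZ, mul(add(Z, SZ), add(SSZ, SZ)))))
  [8] S(S(S(add(Z, mul(add(Z, SZ), add(SSZ, SZ))))))
  [9] S(S(S(mul(add(Z, SZ), add(SSZ, SZ)))))
  [10] S(S(S(mul(SZ, add(SSZ, SZ)))))
  [11] S(S(S(add(add(SSZ, SZ), mul(Z, add(SSZ, SZ))))))
  [12] S(S(S(add(S(add(SZ, SZ)), mul(Z, add(SSZ, SZ))))))
  [13] S(S(S(S(add(add(SZ, SZ), mul(Z, add(SSZ, SZ)))))))
  [14] S(S(S(S(add(S(add(Z, SZ)), mul(Z, add(SSZ, SZ)))))))
  [15] S(S(S(S(S(add(add(Z, SZ), mul(Z, add(SSZ, SZ))))))))
  [16] S(S(S(S(S(add(SZ, mul(Z, add(SSZ, SZ))))))))
  [17] S(S(S(S(S(S(add(Z, mul(Z, add(SSZ, SZ)))))))))
  [18] S(S(S(S(S(S(mul(Z, add(SSZ, SZ))))))))
  [19] S^6(Z)

Term B:
  start: mul(add(add(SSZ, Z), SZ), add(add(SSZ, Z), add(Z, Z)))
  [1] mul(add(S(add(SZ, Z)), SZ), add(add(SSZ, Z), add(Z, Z)))
  [2] mul(S(add(add(SZ, Z), SZ)), add(add(SSZ, Z), add(Z, Z)))
  [3] add(add(add(SSZ, Z), add(Z, Z)), mul(add(add(SZ, Z), SZ), add(add(SSZ, Z), add(Z, Z))))
  [4] add(add(S(add(SZ, Z)), add(Z, Z)), mul(add(add(SZ, Z), SZ), add(add(SSZ, Z), add(Z, Z))))
  [5] add(S(add(add(SZ, Z), add(Z, Z))), mul(add(add(SZ, Z), SZ), add(add(SSZ, Z), add(Z, Z))))
  [6] S(add(add(add(SZ, Z), add(Z, Z)), mul(add(add(SZ, Z), SZ), add(add(SSZ, Z), add(Z, Z)))))
  [7] S(add(add(S(add(Z, Z)), add(Z, Z)), mul(add(add(SZ, Z), SZ), add(add(SSZ, Z), add(Z, Z)))))
  [8] S(add(S(add(add(Z, Z), add(Z, Z))), mul(add(add(SZ, Z), SZ), add(add(SSZ, Z), add(Z, Z)))))
  [9] S(S(add(add(add(Z, Z), add(Z, Z)), mul(add(add(SZ, Z), SZ), add(add(SSZ, Z), add(Z, Z))))))
  [10] S(S(add(add(Z, add(Z, Z)), mul(add(add(SZ, Z), SZ), add(add(SSZ, Z), add(Z, Z))))))
  [11] S(S(add(add(Z, Z), mul(add(add(SZ, Z), SZ), add(add(SSZ, Z), add(Z, Z))))))
  [12] S(S(add(Z, mul(add(add(SZ, Z), SZ), add(add(SSZ, Z), add(Z, Z))))))
  [13] S(S(mul(add(add(SZ, Z), SZ), add(add(SSZ, Z), add(Z, Z)))))
  [14] S(S(mul(add(S(add(Z, Z)), SZ), add(add(SSZ, Z), add(Z, Z)))))
  [15] S(S(mul(S(add(add(Z, Z), SZ)), add(add(SSZ, Z), add(Z, Z)))))
  [16] S(S(add(add(add(SSZ, Z), add(Z, Z)), mul(add(add(Z, Z), SZ), add(add(SSZ, Z), add(Z, Z))))))
  [17] S(S(add(add(S(add(SZ, Z)), add(Z, Z)), mul(add(add(Z, Z), SZ), add(add(SSZ, Z), add(Z, Z))))))
  [18] S(S(add(S(add(add(SZ, Z), add(Z, Z))), mul(add(add(Z, Z), SZ), add(add(SSZ, Z), add(Z, Z))))))
  [19] S(S(S(add(add(add(SZ, Z), add(Z, Z)), mul(add(add(Z, Z), SZ), add(add(SSZ, Z), add(Z, Z)))))))
  [20] S(S(S(add(add(S(add(Z, Z)), add(Z, Z)), mul(add(add(Z, Z), SZ), add(add(SSZ, Z), add(Z, Z)))))))
  [21] S(S(S(add(S(add(add(Z, Z), add(Z, Z))), mul(add(add(Z, Z), SZ), add(add(SSZ, Z), add(Z, Z)))))))
  [22] S(S(S(S(add(add(add(Z, Z), add(Z, Z)), mul(add(add(Z, Z), SZ), add(add(SSZ, Z), add(Z, Z))))))))
  [23] S(S(S(S(add(add(Z, add(Z, Z)), mul(add(add(Z, Z), SZ), add(add(SSZ, Z), add(Z, Z))))))))
  [24] S(S(S(S(add(add(Z, Z), mul(add(add(Z, Z), SZ), add(add(SSZ, Z), add(Z, Z))))))))
  [25] S(S(S(S(add(Z, mul(add(add(Z, Z), SZ), add(add(SSZ, Z), add(Z, Z))))))))
  [26] S(S(S(S(mul(add(add(Z, Z), SZ), add(add(SSZ, Z), add(Z, Z)))))))
  [27] S(S(S(S(mul(add(Z, SZ), add(add(SSZ, Z), add(Z, Z)))))))
  [28] S(S(S(S(mul(SZ, add(add(SSZ, Z), add(Z, Z)))))))
  [29] S(S(S(S(add(add(add(SSZ, Z), add(Z, Z)), mul(Z, add(add(SSZ, Z), add(Z, Z))))))))
  [30] S(S(S(S(add(add(S(add(SZ, Z)), add(Z, Z)), mul(Z, add(add(SSZ, Z), add(Z, Z))))))))
  [31] S(S(S(S(add(S(add(add(SZ, Z), add(Z, Z))), mul(Z, add(add(SSZ, Z), add(Z, Z))))))))
  [32] S(S(S(S(S(add(add(add(SZ, Z), add(Z, Z)), mul(Z, add(add(SSZ, Z), add(Z, Z)))))))))
  [33] S(S(S(S(S(add(add(S(add(Z, Z)), add(Z, Z)), mul(Z, add(add(SSZ, Z), add(Z, Z)))))))))
  [34] S(S(S(S(S(add(S(add(add(Z, Z), add(Z, Z))), mul(Z, add(add(SSZ, Z), add(Z, Z)))))))))
  [35] S(S(S(S(S(S(add(add(add(Z, Z), add(Z, Z)), mul(Z, add(add(SSZ, Z), add(Z, Z))))))))))
  [36] S(S(S(S(S(S(add(add(Z, add(Z, Z)), mul(Z, add(add(SSZ, Z), add(Z, Z))))))))))
  [37] S(S(S(S(S(S(add(add(Z, Z), mul(Z, add(add(SSZ, Z), add(Z, Z))))))))))
  [38] S(S(S(S(S(S(add(Z, mul(Z, add(add(SSZ, Z), add(Z, Z))))))))))
  [39] S(S(S(S(S(S(mul(Z, add(add(SSZ, Z), add(Z, Z)))))))))
  [40] S^6(Z)

Answer: SAME — A ⇓ S^6(Z), B ⇓ S^6(Z)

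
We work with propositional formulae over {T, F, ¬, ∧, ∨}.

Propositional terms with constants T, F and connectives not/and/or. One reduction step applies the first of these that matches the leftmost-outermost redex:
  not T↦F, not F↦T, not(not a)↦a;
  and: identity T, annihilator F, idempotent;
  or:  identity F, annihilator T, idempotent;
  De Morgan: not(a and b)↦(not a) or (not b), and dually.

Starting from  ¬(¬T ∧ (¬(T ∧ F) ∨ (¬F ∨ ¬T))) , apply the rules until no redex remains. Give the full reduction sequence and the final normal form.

  start: ¬(¬T ∧ (¬(T ∧ F) ∨ (¬F ∨ ¬T)))
  →1  ¬¬T ∨ ¬(¬(T ∧ F) ∨ (¬F ∨ ¬T))
  →2  T ∨ ¬(¬(T ∧ F) ∨ (¬F ∨ ¬T))
  →3  T

Answer: normal form = T  (in 3 steps)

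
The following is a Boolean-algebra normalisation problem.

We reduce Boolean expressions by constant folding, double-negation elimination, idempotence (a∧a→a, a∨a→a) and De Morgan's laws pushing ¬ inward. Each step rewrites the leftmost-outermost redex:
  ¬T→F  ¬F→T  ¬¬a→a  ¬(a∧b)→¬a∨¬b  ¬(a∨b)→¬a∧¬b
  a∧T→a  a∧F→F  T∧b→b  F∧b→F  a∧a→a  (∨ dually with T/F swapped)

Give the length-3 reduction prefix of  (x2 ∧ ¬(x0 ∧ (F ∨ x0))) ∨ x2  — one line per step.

  start: (x2 ∧ ¬(x0 ∧ (F ∨ x0))) ∨ x2
  step 1: (x2 ∧ (¬x0 ∨ ¬(F ∨ x0))) ∨ x2
  step 2: (x2 ∧ (¬x0 ∨ (¬F ∧ ¬x0))) ∨ x2
  step 3: (x2 ∧ (¬x0 ∨ (T ∧ ¬x0))) ∨ x2

Answer: after 3 steps: (x2 ∧ (¬x0 ∨ (T ∧ ¬x0))) ∨ x2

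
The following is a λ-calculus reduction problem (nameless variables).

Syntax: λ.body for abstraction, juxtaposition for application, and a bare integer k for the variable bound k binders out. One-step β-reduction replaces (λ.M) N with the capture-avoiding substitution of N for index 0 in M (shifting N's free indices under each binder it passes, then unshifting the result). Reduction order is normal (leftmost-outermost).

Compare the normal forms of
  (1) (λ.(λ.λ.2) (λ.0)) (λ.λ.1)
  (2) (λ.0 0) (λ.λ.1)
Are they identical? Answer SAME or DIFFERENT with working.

Term A:
  start: (λ.(λ.λ.2) (λ.0)) (λ.λ.1)
  step 1: (λ.λ.λ.λ.1) (λ.0)
  step 2: λ.λ.λ.1

Term B:
  start: (λ.0 0) (λ.λ.1)
  step 1: (λ.λ.1) (λ.λ.1)
  step 2: λ.λ.λ.1

Answer: SAME — A ⇓ λ.λ.λ.1, B ⇓ λ.λ.λ.1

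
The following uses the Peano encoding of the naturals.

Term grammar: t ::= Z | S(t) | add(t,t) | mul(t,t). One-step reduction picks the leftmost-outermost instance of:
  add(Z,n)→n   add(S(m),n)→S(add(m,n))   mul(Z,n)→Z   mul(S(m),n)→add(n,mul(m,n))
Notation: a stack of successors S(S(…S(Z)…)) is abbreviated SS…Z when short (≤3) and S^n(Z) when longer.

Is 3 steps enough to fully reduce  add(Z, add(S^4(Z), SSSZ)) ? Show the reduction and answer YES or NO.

  start: add(Z, add(S^4(Z), SSSZ))
  step 1: add(S^4(Z), SSSZ)
  step 2: S(add(SSSZ, SSSZ))
  step 3: S(S(add(SSZ, SSSZ)))

Answer: NO — after 3 steps the term is S(S(add(SSZ, SSSZ))), not yet normal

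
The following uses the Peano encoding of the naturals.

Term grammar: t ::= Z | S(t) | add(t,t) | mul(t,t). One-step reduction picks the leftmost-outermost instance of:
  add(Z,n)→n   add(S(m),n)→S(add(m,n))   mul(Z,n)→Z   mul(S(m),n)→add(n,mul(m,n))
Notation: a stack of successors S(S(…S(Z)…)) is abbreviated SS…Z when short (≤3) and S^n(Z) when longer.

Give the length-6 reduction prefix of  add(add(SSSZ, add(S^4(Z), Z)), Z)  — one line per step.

Answer: after 6 steps: S(S(S(add(add(Z, add(S^4(Z), Z)), Z))))

Derivation:
  start: add(add(SSSZ, add(S^4(Z), Z)), Z)
  step 1: add(S(add(SSZ, add(S^4(Z), Z))), Z)
  step 2: S(add(add(SSZ, add(S^4(Z), Z)), Z))
  step 3: S(add(S(add(SZ, add(S^4(Z), Z))), Z))
  step 4: S(S(add(add(SZ, add(S^4(Z), Z)), Z)))
  step 5: S(S(add(S(add(Z, add(S^4(Z), Z))), Z)))
  step 6: S(S(S(add(add(Z, add(S^4(Z), Z)), Z))))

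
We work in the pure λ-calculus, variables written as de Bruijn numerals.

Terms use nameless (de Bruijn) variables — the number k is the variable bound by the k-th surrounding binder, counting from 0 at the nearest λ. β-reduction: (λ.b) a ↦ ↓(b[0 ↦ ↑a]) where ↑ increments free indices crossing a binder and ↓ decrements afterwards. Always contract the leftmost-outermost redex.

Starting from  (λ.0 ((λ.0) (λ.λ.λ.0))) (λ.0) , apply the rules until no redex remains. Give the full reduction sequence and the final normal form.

Answer: normal form = λ.λ.λ.0  (in 3 steps)

Reduction:
  start: (λ.0 ((λ.0) (λ.λ.λ.0))) (λ.0)
  [1] (λ.0) ((λ.0) (λ.λ.λ.0))
  [2] (λ.0) (λ.λ.λ.0)
  [3] λ.λ.λ.0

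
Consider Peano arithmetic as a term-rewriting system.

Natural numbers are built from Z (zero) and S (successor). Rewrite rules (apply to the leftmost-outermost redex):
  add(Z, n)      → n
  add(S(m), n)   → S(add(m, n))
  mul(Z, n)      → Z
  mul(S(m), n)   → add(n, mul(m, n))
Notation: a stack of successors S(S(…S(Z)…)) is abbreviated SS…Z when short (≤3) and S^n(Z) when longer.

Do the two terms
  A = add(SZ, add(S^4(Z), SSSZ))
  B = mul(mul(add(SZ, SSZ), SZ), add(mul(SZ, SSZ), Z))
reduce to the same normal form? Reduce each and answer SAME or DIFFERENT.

Answer: DIFFERENT — A ⇓ S^8(Z), B ⇓ S^6(Z)

Working:
Term A:
  start: add(SZ, add(S^4(Z), SSSZ))
  step 1: S(add(Z, add(S^4(Z), SSSZ)))
  step 2: S(add(S^4(Z), SSSZ))
  step 3: S(S(add(SSSZ, SSSZ)))
  step 4: S(S(S(add(SSZ, SSSZ))))
  step 5: S(S(S(S(add(SZ, SSSZ)))))
  step 6: S(S(S(S(S(add(Z, SSSZ))))))
  step 7: S^8(Z)

Term B:
  start: mul(mul(add(SZ, SSZ), SZ), add(mul(SZ, SSZ), Z))
  step 1: mul(mul(S(add(Z, SSZ)), SZ), add(mul(SZ, SSZ), Z))
  step 2: mul(add(SZ, mul(add(Z, SSZ), SZ)), add(mul(SZ, SSZ), Z))
  step 3: mul(S(add(Z, mul(add(Z, SSZ), SZ))), add(mul(SZ, SSZ), Z))
  step 4: add(add(mul(SZ, SSZ), Z), mul(add(Z, mul(add(Z, SSZ), SZ)), add(mul(SZ, SSZ), Z)))
  step 5: add(add(add(SSZ, mul(Z, SSZ)), Z), mul(add(Z, mul(add(Z, SSZ), SZ)), add(mul(SZ, SSZ), Z)))
  step 6: add(add(S(add(SZ, mul(Z, SSZ))), Z), mul(add(Z, mul(add(Z, SSZ), SZ)), add(mul(SZ, SSZ), Z)))
  step 7: add(S(add(add(SZ, mul(Z, SSZ)), Z)), mul(add(Z, mul(add(Z, SSZ), SZ)), add(mul(SZ, SSZ), Z)))
  step 8: S(add(add(add(SZ, mul(Z, SSZ)), Z), mul(add(Z, mul(add(Z, SSZ), SZ)), add(mul(SZ, SSZ), Z))))
  step 9: S(add(add(S(add(Z, mul(Z, SSZ))), Z), mul(add(Z, mul(add(Z, SSZ), SZ)), add(mul(SZ, SSZ), Z))))
  step 10: S(add(S(add(add(Z, mul(Z, SSZ)), Z)), mul(add(Z, mul(add(Z, SSZ), SZ)), add(mul(SZ, SSZ), Z))))
  step 11: S(S(add(add(add(Z, mul(Z, SSZ)), Z), mul(add(Z, mul(add(Z, SSZ), SZ)), add(mul(SZ, SSZ), Z)))))
  step 12: S(S(add(add(mul(Z, SSZ), Z), mul(add(Z, mul(add(Z, SSZ), SZ)), add(mul(SZ, SSZ), Z)))))
  step 13: S(S(add(add(Z, Z), mul(add(Z, mul(add(Z, SSZ), SZ)), add(mul(SZ, SSZ), Z)))))
  step 14: S(S(add(Z, mul(add(Z, mul(add(Z, SSZ), SZ)), add(mul(SZ, SSZ), Z)))))
  step 15: S(S(mul(add(Z, mul(add(Z, SSZ), SZ)), add(mul(SZ, SSZ), Z))))
  step 16: S(S(mul(mul(add(Z, SSZ), SZ), add(mul(SZ, SSZ), Z))))
  step 17: S(S(mul(mul(SSZ, SZ), add(mul(SZ, SSZ), Z))))
  step 18: S(S(mul(add(SZ, mul(SZ, SZ)), add(mul(SZ, SSZ), Z))))
  step 19: S(S(mul(S(add(Z, mul(SZ, SZ))), add(mul(SZ, SSZ), Z))))
  step 20: S(S(add(add(mul(SZ, SSZ), Z), mul(add(Z, mul(SZ, SZ)), add(mul(SZ, SSZ), Z)))))
  step 21: S(S(add(add(add(SSZ, mul(Z, SSZ)), Z), mul(add(Z, mul(SZ, SZ)), add(mul(SZ, SSZ), Z)))))
  step 22: S(S(add(add(S(add(SZ, mul(Z, SSZ))), Z), mul(add(Z, mul(SZ, SZ)), add(mul(SZ, SSZ), Z)))))
  step 23: S(S(add(S(add(add(SZ, mul(Z, SSZ)), Z)), mul(add(Z, mul(SZ, SZ)), add(mul(SZ, SSZ), Z)))))
  step 24: S(S(S(add(add(add(SZ, mul(Z, SSZ)), Z), mul(add(Z, mul(SZ, SZ)), add(mul(SZ, SSZ), Z))))))
  step 25: S(S(S(add(add(S(add(Z, mul(Z, SSZ))), Z), mul(add(Z, mul(SZ, SZ)), add(mul(SZ, SSZ), Z))))))
  step 26: S(S(S(add(S(add(add(Z, mul(Z, SSZ)), Z)), mul(add(Z, mul(SZ, SZ)), add(mul(SZ, SSZ), Z))))))
  step 27: S(S(S(S(add(add(add(Z, mul(Z, SSZ)), Z), mul(add(Z, mul(SZ, SZ)), add(mul(SZ, SSZ), Z)))))))
  step 28: S(S(S(S(add(add(mul(Z, SSZ), Z), mul(add(Z, mul(SZ, SZ)), add(mul(SZ, SSZ), Z)))))))
  step 29: S(S(S(S(add(add(Z, Z), mul(add(Z, mul(SZ, SZ)), add(mul(SZ, SSZ), Z)))))))
  step 30: S(S(S(S(add(Z, mul(add(Z, mul(SZ, SZ)), add(mul(SZ, SSZ), Z)))))))
  step 31: S(S(S(S(mul(add(Z, mul(SZ, SZ)), add(mul(SZ, SSZ), Z))))))
  step 32: S(S(S(S(mul(mul(SZ, SZ), add(mul(SZ, SSZ), Z))))))
  step 33: S(S(S(S(mul(add(SZ, mul(Z, SZ)), add(mul(SZ, SSZ), Z))))))
  step 34: S(S(S(S(mul(S(add(Z, mul(Z, SZ))), add(mul(SZ, SSZ), Z))))))
  step 35: S(S(S(S(add(add(mul(SZ, SSZ), Z), mul(add(Z, mul(Z, SZ)), add(mul(SZ, SSZ), Z)))))))
  step 36: S(S(S(S(add(add(add(SSZ, mul(Z, SSZ)), Z), mul(add(Z, mul(Z, SZ)), add(mul(SZ, SSZ), Z)))))))
  step 37: S(S(S(S(add(add(S(add(SZ, mul(Z, SSZ))), Z), mul(add(Z, mul(Z, SZ)), add(mul(SZ, SSZ), Z)))))))
  step 38: S(S(S(S(add(S(add(add(SZ, mul(Z, SSZ)), Z)), mul(add(Z, mul(Z, SZ)), add(mul(SZ, SSZ), Z)))))))
  step 39: S(S(S(S(S(add(add(add(SZ, mul(Z, SSZ)), Z), mul(add(Z, mul(Z, SZ)), add(mul(SZ, SSZ), Z))))))))
  step 40: S(S(S(S(S(add(add(S(add(Z, mul(Z, SSZ))), Z), mul(add(Z, mul(Z, SZ)), add(mul(SZ, SSZ), Z))))))))
  step 41: S(S(S(S(S(add(S(add(add(Z, mul(Z, SSZ)), Z)), mul(add(Z, mul(Z, SZ)), add(mul(SZ, SSZ), Z))))))))
  step 42: S(S(S(S(S(S(add(add(add(Z, mul(Z, SSZ)), Z), mul(add(Z, mul(Z, SZ)), add(mul(SZ, SSZ), Z)))))))))
  step 43: S(S(S(S(S(S(add(add(mul(Z, SSZ), Z), mul(add(Z, mul(Z, SZ)), add(mul(SZ, SSZ), Z)))))))))
  step 44: S(S(S(S(S(S(add(add(Z, Z), mul(add(Z, mul(Z, SZ)), add(mul(SZ, SSZ), Z)))))))))
  step 45: S(S(S(S(S(S(add(Z, mul(add(Z, mul(Z, SZ)), add(mul(SZ, SSZ), Z)))))))))
  step 46: S(S(S(S(S(S(mul(add(Z, mul(Z, SZ)), add(mul(SZ, SSZ), Z))))))))
  step 47: S(S(S(S(S(S(mul(mul(Z, SZ), add(mul(SZ, SSZ), Z))))))))
  step 48: S(S(S(S(S(S(mul(Z, add(mul(SZ, SSZ), Z))))))))
  step 49: S^6(Z)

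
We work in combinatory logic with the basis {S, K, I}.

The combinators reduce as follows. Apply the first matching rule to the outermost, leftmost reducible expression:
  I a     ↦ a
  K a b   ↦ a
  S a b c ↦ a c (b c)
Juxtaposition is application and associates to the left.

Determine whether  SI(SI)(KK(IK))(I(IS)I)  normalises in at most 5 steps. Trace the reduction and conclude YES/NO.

Answer: YES — reaches normal form SIK in 5 ≤ 5 steps

Working:
  start: SI(SI)(KK(IK))(I(IS)I)
  [1] I(KK(IK))(SI(KK(IK)))(I(IS)I)
  [2] KK(IK)(SI(KK(IK)))(I(IS)I)
  [3] K(SI(KK(IK)))(I(IS)I)
  [4] SI(KK(IK))
  [5] SIK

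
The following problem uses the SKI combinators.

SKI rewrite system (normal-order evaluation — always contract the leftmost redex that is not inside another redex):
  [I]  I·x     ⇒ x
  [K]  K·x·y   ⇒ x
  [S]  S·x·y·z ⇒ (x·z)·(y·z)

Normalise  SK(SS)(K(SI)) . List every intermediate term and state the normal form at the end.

Answer: normal form = K(SI)  (in 2 steps)

Reduction:
  start: SK(SS)(K(SI))
  step 1: K(K(SI))(SS(K(SI)))
  step 2: K(SI)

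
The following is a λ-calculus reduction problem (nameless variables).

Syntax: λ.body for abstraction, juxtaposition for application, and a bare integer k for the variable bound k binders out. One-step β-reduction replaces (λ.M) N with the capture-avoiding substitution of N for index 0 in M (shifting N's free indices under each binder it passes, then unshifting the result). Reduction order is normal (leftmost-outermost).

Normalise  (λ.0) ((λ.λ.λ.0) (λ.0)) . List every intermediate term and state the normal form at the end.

Answer: normal form = λ.λ.0  (in 2 steps)

Derivation:
  start: (λ.0) ((λ.λ.λ.0) (λ.0))
  step 1: (λ.λ.λ.0) (λ.0)
  step 2: λ.λ.0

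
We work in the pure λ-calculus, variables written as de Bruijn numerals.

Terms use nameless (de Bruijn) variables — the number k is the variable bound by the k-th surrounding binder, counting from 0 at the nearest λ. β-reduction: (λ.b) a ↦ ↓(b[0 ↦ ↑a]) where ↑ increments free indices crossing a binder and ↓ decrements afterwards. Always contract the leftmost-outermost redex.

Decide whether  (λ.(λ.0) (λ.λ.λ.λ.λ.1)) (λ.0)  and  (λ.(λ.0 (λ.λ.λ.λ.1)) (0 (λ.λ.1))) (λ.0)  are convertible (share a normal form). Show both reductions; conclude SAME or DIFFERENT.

Answer: SAME — A ⇓ λ.λ.λ.λ.λ.1, B ⇓ λ.λ.λ.λ.λ.1

Reduction:
Term A:
  start: (λ.(λ.0) (λ.λ.λ.λ.λ.1)) (λ.0)
  [1] (λ.0) (λ.λ.λ.λ.λ.1)
  [2] λ.λ.λ.λ.λ.1

Term B:
  start: (λ.(λ.0 (λ.λ.λ.λ.1)) (0 (λ.λ.1))) (λ.0)
  [1] (λ.0 (λ.λ.λ.λ.1)) ((λ.0) (λ.λ.1))
  [2] (λ.0) (λ.λ.1) (λ.λ.λ.λ.1)
  [3] (λ.λ.1) (λ.λ.λ.λ.1)
  [4] λ.λ.λ.λ.λ.1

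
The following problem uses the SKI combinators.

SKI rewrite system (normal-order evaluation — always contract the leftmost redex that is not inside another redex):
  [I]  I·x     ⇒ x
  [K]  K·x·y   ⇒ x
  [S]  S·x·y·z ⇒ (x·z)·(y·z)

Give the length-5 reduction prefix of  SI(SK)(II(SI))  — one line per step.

  start: SI(SK)(II(SI))
  [1] I(II(SI))(SK(II(SI)))
  [2] II(SI)(SK(II(SI)))
  [3] I(SI)(SK(II(SI)))
  [4] SI(SK(II(SI)))
  [5] SI(SK(I(SI)))

Answer: after 5 steps: SI(SK(I(SI)))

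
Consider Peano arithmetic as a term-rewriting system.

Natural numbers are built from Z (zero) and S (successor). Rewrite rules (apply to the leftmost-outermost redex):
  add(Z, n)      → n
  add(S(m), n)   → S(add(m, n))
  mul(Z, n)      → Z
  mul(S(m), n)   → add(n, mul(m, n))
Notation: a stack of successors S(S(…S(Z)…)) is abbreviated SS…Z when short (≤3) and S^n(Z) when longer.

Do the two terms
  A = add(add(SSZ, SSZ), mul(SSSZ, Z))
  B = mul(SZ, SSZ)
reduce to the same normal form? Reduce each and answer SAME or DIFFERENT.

Term A:
  start: add(add(SSZ, SSZ), mul(SSSZ, Z))
  step 1: add(S(add(SZ, SSZ)), mul(SSSZ, Z))
  step 2: S(add(add(SZ, SSZ), mul(SSSZ, Z)))
  step 3: S(add(S(add(Z, SSZ)), mul(SSSZ, Z)))
  step 4: S(S(add(add(Z, SSZ), mul(SSSZ, Z))))
  step 5: S(S(add(SSZ, mul(SSSZ, Z))))
  step 6: S(S(S(add(SZ, mul(SSSZ, Z)))))
  step 7: S(S(S(S(add(Z, mul(SSSZ, Z))))))
  step 8: S(S(S(S(mul(SSSZ, Z)))))
  step 9: S(S(S(S(add(Z, mul(SSZ, Z))))))
  step 10: S(S(S(S(mul(SSZ, Z)))))
  step 11: S(S(S(S(add(Z, mul(SZ, Z))))))
  step 12: S(S(S(S(mul(SZ, Z)))))
  step 13: S(S(S(S(add(Z, mul(Z, Z))))))
  step 14: S(S(S(S(mul(Z, Z)))))
  step 15: S^4(Z)

Term B:
  start: mul(SZ, SSZ)
  step 1: add(SSZ, mul(Z, SSZ))
  step 2: S(add(SZ, mul(Z, SSZ)))
  step 3: S(S(add(Z, mul(Z, SSZ))))
  step 4: S(S(mul(Z, SSZ)))
  step 5: SSZ

Answer: DIFFERENT — A ⇓ S^4(Z), B ⇓ SSZ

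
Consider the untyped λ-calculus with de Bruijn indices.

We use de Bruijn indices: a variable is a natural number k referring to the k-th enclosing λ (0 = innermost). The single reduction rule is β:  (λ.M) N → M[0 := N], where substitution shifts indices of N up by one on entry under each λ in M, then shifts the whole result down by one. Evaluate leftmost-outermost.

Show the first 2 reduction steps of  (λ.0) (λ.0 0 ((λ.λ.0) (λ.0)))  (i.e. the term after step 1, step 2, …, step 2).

  start: (λ.0) (λ.0 0 ((λ.λ.0) (λ.0)))
  [1] λ.0 0 ((λ.λ.0) (λ.0))
  [2] λ.0 0 (λ.0)

Answer: after 2 steps: λ.0 0 (λ.0)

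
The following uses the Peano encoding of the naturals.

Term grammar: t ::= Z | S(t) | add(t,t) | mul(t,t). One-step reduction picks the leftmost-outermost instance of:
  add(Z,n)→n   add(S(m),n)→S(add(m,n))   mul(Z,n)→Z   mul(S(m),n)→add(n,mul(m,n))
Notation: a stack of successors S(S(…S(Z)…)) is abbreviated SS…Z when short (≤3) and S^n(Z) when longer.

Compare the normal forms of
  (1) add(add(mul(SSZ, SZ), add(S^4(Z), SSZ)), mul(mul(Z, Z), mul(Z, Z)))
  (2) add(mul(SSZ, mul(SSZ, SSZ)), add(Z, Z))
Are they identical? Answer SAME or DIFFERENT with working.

Answer: SAME — A ⇓ S^8(Z), B ⇓ S^8(Z)

Reduction:
Term A:
  start: add(add(mul(SSZ, SZ), add(S^4(Z), SSZ)), mul(mul(Z, Z), mul(Z, Z)))
  →1  add(add(add(SZ, mul(SZ, SZ)), add(S^4(Z), SSZ)), mul(mul(Z, Z), mul(Z, Z)))
  →2  add(add(S(add(Z, mul(SZ, SZ))), add(S^4(Z), SSZ)), mul(mul(Z, Z), mul(Z, Z)))
  →3  add(S(add(add(Z, mul(SZ, SZ)), add(S^4(Z), SSZ))), mul(mul(Z, Z), mul(Z, Z)))
  →4  S(add(add(add(Z, mul(SZ, SZ)), add(S^4(Z), SSZ)), mul(mul(Z, Z), mul(Z, Z))))
  →5  S(add(add(mul(SZ, SZ), add(S^4(Z), SSZ)), mul(mul(Z, Z), mul(Z, Z))))
  →6  S(add(add(add(SZ, mul(Z, SZ)), add(S^4(Z), SSZ)), mul(mul(Z, Z), mul(Z, Z))))
  →7  S(add(add(S(add(Z, mul(Z, SZ))), add(S^4(Z), SSZ)), mul(mul(Z, Z), mul(Z, Z))))
  →8  S(add(S(add(add(Z, mul(Z, SZ)), add(S^4(Z), SSZ))), mul(mul(Z, Z), mul(Z, Z))))
  →9  S(S(add(add(add(Z, mul(Z, SZ)), add(S^4(Z), SSZ)), mul(mul(Z, Z), mul(Z, Z)))))
  →10  S(S(add(add(mul(Z, SZ), add(S^4(Z), SSZ)), mul(mul(Z, Z), mul(Z, Z)))))
  →11  S(S(add(add(Z, add(S^4(Z), SSZ)), mul(mul(Z, Z), mul(Z, Z)))))
  →12  S(S(add(add(S^4(Z), SSZ), mul(mul(Z, Z), mul(Z, Z)))))
  →13  S(S(add(S(add(SSSZ, SSZ)), mul(mul(Z, Z), mul(Z, Z)))))
  →14  S(S(S(add(add(SSSZ, SSZ), mul(mul(Z, Z), mul(Z, Z))))))
  →15  S(S(S(add(S(add(SSZ, SSZ)), mul(mul(Z, Z), mul(Z, Z))))))
  →16  S(S(S(S(add(add(SSZ, SSZ), mul(mul(Z, Z), mul(Z, Z)))))))
  →17  S(S(S(S(add(S(add(SZ, SSZ)), mul(mul(Z, Z), mul(Z, Z)))))))
  →18  S(S(S(S(S(add(add(SZ, SSZ), mul(mul(Z, Z), mul(Z, Z))))))))
  →19  S(S(S(S(S(add(S(add(Z, SSZ)), mul(mul(Z, Z), mul(Z, Z))))))))
  →20  S(S(S(S(S(S(add(add(Z, SSZ), mul(mul(Z, Z), mul(Z, Z)))))))))
  →21  S(S(S(S(S(S(add(SSZ, mul(mul(Z, Z), mul(Z, Z)))))))))
  →22  S(S(S(S(S(S(S(add(SZ, mul(mul(Z, Z), mul(Z, Z))))))))))
  →23  S(S(S(S(S(S(S(S(add(Z, mul(mul(Z, Z), mul(Z, Z)))))))))))
  →24  S(S(S(S(S(S(S(S(mul(mul(Z, Z), mul(Z, Z))))))))))
  →25  S(S(S(S(S(S(S(S(mul(Z, mul(Z, Z))))))))))
  →26  S^8(Z)

Term B:
  start: add(mul(SSZ, mul(SSZ, SSZ)), add(Z, Z))
  →1  add(add(mul(SSZ, SSZ), mul(SZ, mul(SSZ, SSZ))), add(Z, Z))
  →2  add(add(add(SSZ, mul(SZ, SSZ)), mul(SZ, mul(SSZ, SSZ))), add(Z, Z))
  →3  add(add(S(add(SZ, mul(SZ, SSZ))), mul(SZ, mul(SSZ, SSZ))), add(Z, Z))
  →4  add(S(add(add(SZ, mul(SZ, SSZ)), mul(SZ, mul(SSZ, SSZ)))), add(Z, Z))
  →5  S(add(add(add(SZ, mul(SZ, SSZ)), mul(SZ, mul(SSZ, SSZ))), add(Z, Z)))
  →6  S(add(add(S(add(Z, mul(SZ, SSZ))), mul(SZ, mul(SSZ, SSZ))), add(Z, Z)))
  →7  S(add(S(add(add(Z, mul(SZ, SSZ)), mul(SZ, mul(SSZ, SSZ)))), add(Z, Z)))
  →8  S(S(add(add(add(Z, mul(SZ, SSZ)), mul(SZ, mul(SSZ, SSZ))), add(Z, Z))))
  →9  S(S(add(add(mul(SZ, SSZ), mul(SZ, mul(SSZ, SSZ))), add(Z, Z))))
  →10  S(S(add(add(add(SSZ, mul(Z, SSZ)), mul(SZ, mul(SSZ, SSZ))), add(Z, Z))))
  →11  S(S(add(add(S(add(SZ, mul(Z, SSZ))), mul(SZ, mul(SSZ, SSZ))), add(Z, Z))))
  →12  S(S(add(S(add(add(SZ, mul(Z, SSZ)), mul(SZ, mul(SSZ, SSZ)))), add(Z, Z))))
  →13  S(S(S(add(add(add(SZ, mul(Z, SSZ)), mul(SZ, mul(SSZ, SSZ))), add(Z, Z)))))
  →14  S(S(S(add(add(S(add(Z, mul(Z, SSZ))), mul(SZ, mul(SSZ, SSZ))), add(Z, Z)))))
  →15  S(S(S(add(S(add(add(Z, mul(Z, SSZ)), mul(SZ, mul(SSZ, SSZ)))), add(Z, Z)))))
  →16  S(S(S(S(add(add(add(Z, mul(Z, SSZ)), mul(SZ, mul(SSZ, SSZ))), add(Z, Z))))))
  →17  S(S(S(S(add(add(mul(Z, SSZ), mul(SZ, mul(SSZ, SSZ))), add(Z, Z))))))
  →18  S(S(S(S(add(add(Z, mul(SZ, mul(SSZ, SSZ))), add(Z, Z))))))
  →19  S(S(S(S(add(mul(SZ, mul(SSZ, SSZ)), add(Z, Z))))))
  →20  S(S(S(S(add(add(mul(SSZ, SSZ), mul(Z, mul(SSZ, SSZ))), add(Z, Z))))))
  →21  S(S(S(S(add(add(add(SSZ, mul(SZ, SSZ)), mul(Z, mul(SSZ, SSZ))), add(Z, Z))))))
  →22  S(S(S(S(add(add(S(add(SZ, mul(SZ, SSZ))), mul(Z, mul(SSZ, SSZ))), add(Z, Z))))))
  →23  S(S(S(S(add(S(add(add(SZ, mul(SZ, SSZ)), mul(Z, mul(SSZ, SSZ)))), add(Z, Z))))))
  →24  S(S(S(S(S(add(add(add(SZ, mul(SZ, SSZ)), mul(Z, mul(SSZ, SSZ))), add(Z, Z)))))))
  →25  S(S(S(S(S(add(add(S(add(Z, mul(SZ, SSZ))), mul(Z, mul(SSZ, SSZ))), add(Z, Z)))))))
  →26  S(S(S(S(S(add(S(add(add(Z, mul(SZ, SSZ)), mul(Z, mul(SSZ, SSZ)))), add(Z, Z)))))))
  →27  S(S(S(S(S(S(add(add(add(Z, mul(SZ, SSZ)), mul(Z, mul(SSZ, SSZ))), add(Z, Z))))))))
  →28  S(S(S(S(S(S(add(add(mul(SZ, SSZ), mul(Z, mul(SSZ, SSZ))), add(Z, Z))))))))
  →29  S(S(S(S(S(S(add(add(add(SSZ, mul(Z, SSZ)), mul(Z, mul(SSZ, SSZ))), add(Z, Z))))))))
  →30  S(S(S(S(S(S(add(add(S(add(SZ, mul(Z, SSZ))), mul(Z, mul(SSZ, SSZ))), add(Z, Z))))))))
  →31  S(S(S(S(S(S(add(S(add(add(SZ, mul(Z, SSZ)), mul(Z, mul(SSZ, SSZ)))), add(Z, Z))))))))
  →32  S(S(S(S(S(S(S(add(add(add(SZ, mul(Z, SSZ)), mul(Z, mul(SSZ, SSZ))), add(Z, Z)))))))))
  →33  S(S(S(S(S(S(S(add(add(S(add(Z, mul(Z, SSZ))), mul(Z, mul(SSZ, SSZ))), add(Z, Z)))))))))
  →34  S(S(S(S(S(S(S(add(S(add(add(Z, mul(Z, SSZ)), mul(Z, mul(SSZ, SSZ)))), add(Z, Z)))))))))
  →35  S(S(S(S(S(S(S(S(add(add(add(Z, mul(Z, SSZ)), mul(Z, mul(SSZ, SSZ))), add(Z, Z))))))))))
  →36  S(S(S(S(S(S(S(S(add(add(mul(Z, SSZ), mul(Z, mul(SSZ, SSZ))), add(Z, Z))))))))))
  →37  S(S(S(S(S(S(S(S(add(add(Z, mul(Z, mul(SSZ, SSZ))), add(Z, Z))))))))))
  →38  S(S(S(S(S(S(S(S(add(mul(Z, mul(SSZ, SSZ)), add(Z, Z))))))))))
  →39  S(S(S(S(S(S(S(S(add(Z, add(Z, Z))))))))))
  →40  S(S(S(S(S(S(S(S(add(Z, Z)))))))))
  →41  S^8(Z)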